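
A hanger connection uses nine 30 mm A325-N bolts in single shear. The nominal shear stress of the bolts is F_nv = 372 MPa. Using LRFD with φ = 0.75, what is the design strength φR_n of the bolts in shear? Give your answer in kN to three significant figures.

A_b = π × 30² / 4 = 706.9 mm².
R_n = F_nv · A_b · n · n_s = 372 × 706.9 × 9 × 1 / 1000 = 2367 kN.
Design strength φR_n = 0.75 × 2367 = 1770 kN.

1770 kN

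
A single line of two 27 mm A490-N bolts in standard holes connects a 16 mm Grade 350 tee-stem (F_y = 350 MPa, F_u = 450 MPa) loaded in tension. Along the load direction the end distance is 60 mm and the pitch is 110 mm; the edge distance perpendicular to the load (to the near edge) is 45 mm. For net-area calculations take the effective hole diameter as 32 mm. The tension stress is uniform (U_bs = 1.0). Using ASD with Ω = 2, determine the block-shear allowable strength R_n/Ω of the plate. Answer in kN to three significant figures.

368 kN

Shear plane L_v = 60 + 1·110 = 170 mm; A_gv = 170 × 16 = 2720 mm².
A_nv = (170 − 1.5·32) × 16 = 1952 mm².
A_nt = (45 − 0.5·32) × 16 = 464 mm².
0.6 F_u A_nv = 527 kN; 0.6 F_y A_gv = 571.2 kN → shear rupture governs the shear term.
R_n = 527 + 1.0 × 450 × 464 / 1000 = 735.8 kN.
Allowable strength R_n/Ω = 735.8 / 2 = 368 kN.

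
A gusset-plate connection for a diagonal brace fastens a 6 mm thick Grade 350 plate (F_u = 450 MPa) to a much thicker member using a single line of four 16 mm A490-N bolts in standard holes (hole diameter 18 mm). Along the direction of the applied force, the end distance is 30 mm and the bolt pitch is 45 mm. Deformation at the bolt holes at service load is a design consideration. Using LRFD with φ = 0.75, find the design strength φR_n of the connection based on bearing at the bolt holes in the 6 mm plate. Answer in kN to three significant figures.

Per bolt r_n = 1.2 l_c t F_u ≤ 2.4 d t F_u; upper limit = 2.4 × 16 × 6 × 450 / 1000 = 103.7 kN.
Edge bolt: l_c = 30 − 18/2 = 21 mm → 1.2 × 21 × 6 × 450 / 1000 = 68.04 → r_n = 68.04 kN.
Interior bolts: l_c = 45 − 18 = 27 mm → 1.2 × 27 × 6 × 450 / 1000 = 87.48 → r_n = 87.48 kN.
R_n = 1 × 68.04 + 3 × 87.48 = 330.5 kN.
Design strength φR_n = 0.75 × 330.5 = 248 kN.

248 kN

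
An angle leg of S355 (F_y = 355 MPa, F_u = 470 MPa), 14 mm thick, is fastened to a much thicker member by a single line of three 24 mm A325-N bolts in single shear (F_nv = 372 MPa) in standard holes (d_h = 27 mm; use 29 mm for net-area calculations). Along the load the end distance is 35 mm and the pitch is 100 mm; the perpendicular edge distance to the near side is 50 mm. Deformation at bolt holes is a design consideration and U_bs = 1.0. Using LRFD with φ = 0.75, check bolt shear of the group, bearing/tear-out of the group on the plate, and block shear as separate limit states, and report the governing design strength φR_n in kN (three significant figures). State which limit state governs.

379 kN (bolt shear governs)

Bolt shear: A_b = π·24²/4 = 452.4 mm²; R_n = 372 × 452.4 × 3 × 1 / 1000 = 504.9 kN → 0.75 × 504.9 = 379 kN.
Bearing: edge l_c = 21.5, r_n = 169.8 kN; interior l_c = 73, r_n = 379 kN; R_n = 169.8 + 2·379 = 927.8 kN → 696 kN.
Block shear: A_gv = 3290, A_nv = 2275, A_nt = 497 mm²; R_n = min(0.6F_uA_nv, 0.6F_yA_gv) + U_bs·F_u·A_nt = 875.1 kN → 656 kN.
Bolt shear governs: 379 kN.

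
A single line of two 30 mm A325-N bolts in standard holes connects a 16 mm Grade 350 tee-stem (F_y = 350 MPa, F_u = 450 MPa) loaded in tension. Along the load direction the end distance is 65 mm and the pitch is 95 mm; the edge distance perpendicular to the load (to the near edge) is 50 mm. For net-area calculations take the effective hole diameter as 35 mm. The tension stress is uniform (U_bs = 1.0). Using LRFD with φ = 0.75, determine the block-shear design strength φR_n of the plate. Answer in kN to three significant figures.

Shear plane L_v = 65 + 1·95 = 160 mm; A_gv = 160 × 16 = 2560 mm².
A_nv = (160 − 1.5·35) × 16 = 1720 mm².
A_nt = (50 − 0.5·35) × 16 = 520 mm².
0.6 F_u A_nv = 464.4 kN; 0.6 F_y A_gv = 537.6 kN → shear rupture governs the shear term.
R_n = 464.4 + 1.0 × 450 × 520 / 1000 = 698.4 kN.
Design strength φR_n = 0.75 × 698.4 = 524 kN.

524 kN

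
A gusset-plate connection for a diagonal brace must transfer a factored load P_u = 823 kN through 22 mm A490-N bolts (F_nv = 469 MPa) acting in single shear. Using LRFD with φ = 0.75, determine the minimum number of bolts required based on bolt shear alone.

A_b = π·22²/4 = 380.1 mm².
Per-bolt design strength φR_n = 0.75 × 469 × 380.1 × 1 / 1000 = 133.7 kN.
n ≥ 823 / 133.7 = 6.155 → use 7 bolts.

7 bolts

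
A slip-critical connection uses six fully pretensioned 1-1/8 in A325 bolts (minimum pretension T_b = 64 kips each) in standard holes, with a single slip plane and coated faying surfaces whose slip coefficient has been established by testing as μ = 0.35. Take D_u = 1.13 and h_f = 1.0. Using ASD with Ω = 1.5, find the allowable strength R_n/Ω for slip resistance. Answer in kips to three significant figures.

R_n = μ · D_u · h_f · T_b · n_s · n_b = 0.35 × 1.13 × 1.0 × 64 × 1 × 6 = 151.9 kips.
Allowable strength R_n/Ω = 151.9 / 1.5 = 101 kips.

101 kips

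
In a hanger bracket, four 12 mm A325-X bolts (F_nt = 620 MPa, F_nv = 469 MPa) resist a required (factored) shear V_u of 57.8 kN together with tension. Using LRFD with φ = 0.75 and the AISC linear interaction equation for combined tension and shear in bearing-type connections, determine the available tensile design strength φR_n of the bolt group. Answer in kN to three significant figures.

197 kN

A_b = π·12²/4 = 113.1 mm²; f_rv = 57.8 × 1000 / (4 × 113.1) = 127.8 MPa.
F'_nt = 1.3 F_nt − (F_nt / φF_nv) f_rv = 1.3·620 − (620/(0.75·469))·127.8 = 580.8 MPa, capped at F_nt → F'_nt = 580.8 MPa.
R_n = F'_nt · A_b · n = 580.8 × 113.1 × 4 / 1000 = 262.7 kN.
Design strength φR_n = 0.75 × 262.7 = 197 kN.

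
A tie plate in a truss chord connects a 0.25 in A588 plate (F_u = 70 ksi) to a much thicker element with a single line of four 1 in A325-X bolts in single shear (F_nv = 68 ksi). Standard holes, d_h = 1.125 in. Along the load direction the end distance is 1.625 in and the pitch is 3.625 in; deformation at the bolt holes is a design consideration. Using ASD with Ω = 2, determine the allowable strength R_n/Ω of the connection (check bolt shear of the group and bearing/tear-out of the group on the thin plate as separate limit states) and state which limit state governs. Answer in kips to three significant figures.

Bolt shear: A_b = π·1²/4 = 0.7854 in²; R_n = 68 × 0.7854 × 4 × 1 = 213.6 kips → 213.6 / 2 = 107 kips.
Bearing (1.2 l_c t F_u ≤ 2.4 d t F_u): upper limit = 2.4·1·0.25·70 = 42 kips.
  Edge l_c = 1.625 − 1.125/2 = 1.062 → r_n = 22.31 kips; interior l_c = 3.625 − 1.125 = 2.5 → r_n = 42 kips.
  R_n,bearing = 1·22.31 + 3·42 = 148.3 kips → 148.3 / 2 = 74.2 kips.
Bearing governs: 74.2 kips.

74.2 kips (bearing governs)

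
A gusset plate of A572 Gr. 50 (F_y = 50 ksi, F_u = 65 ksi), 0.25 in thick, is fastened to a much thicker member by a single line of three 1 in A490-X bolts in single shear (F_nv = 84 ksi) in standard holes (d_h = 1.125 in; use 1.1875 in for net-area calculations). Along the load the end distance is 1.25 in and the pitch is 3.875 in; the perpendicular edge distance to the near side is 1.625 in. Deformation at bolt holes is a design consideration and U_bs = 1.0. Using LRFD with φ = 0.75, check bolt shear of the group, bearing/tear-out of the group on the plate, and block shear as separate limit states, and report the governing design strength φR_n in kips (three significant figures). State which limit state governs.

Bolt shear: A_b = π·1²/4 = 0.7854 in²; R_n = 84 × 0.7854 × 3 × 1 = 197.9 kips → 0.75 × 197.9 = 148 kips.
Bearing: edge l_c = 0.6875, r_n = 13.41 kips; interior l_c = 2.75, r_n = 39 kips; R_n = 13.41 + 2·39 = 91.41 kips → 68.6 kips.
Block shear: A_gv = 2.25, A_nv = 1.508, A_nt = 0.2578 in²; R_n = min(0.6F_uA_nv, 0.6F_yA_gv) + U_bs·F_u·A_nt = 75.56 kips → 56.7 kips.
Block shear governs: 56.7 kips.

56.7 kips (block shear governs)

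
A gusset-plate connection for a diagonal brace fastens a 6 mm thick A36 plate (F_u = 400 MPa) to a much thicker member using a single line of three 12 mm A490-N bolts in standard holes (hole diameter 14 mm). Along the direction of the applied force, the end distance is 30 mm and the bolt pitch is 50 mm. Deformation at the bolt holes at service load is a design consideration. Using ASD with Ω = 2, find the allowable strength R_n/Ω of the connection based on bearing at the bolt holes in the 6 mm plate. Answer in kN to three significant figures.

Per bolt r_n = 1.2 l_c t F_u ≤ 2.4 d t F_u; upper limit = 2.4 × 12 × 6 × 400 / 1000 = 69.12 kN.
Edge bolt: l_c = 30 − 14/2 = 23 mm → 1.2 × 23 × 6 × 400 / 1000 = 66.24 → r_n = 66.24 kN.
Interior bolts: l_c = 50 − 14 = 36 mm → 1.2 × 36 × 6 × 400 / 1000 = 103.7 → r_n = 69.12 kN.
R_n = 1 × 66.24 + 2 × 69.12 = 204.5 kN.
Allowable strength R_n/Ω = 204.5 / 2 = 102 kN.

102 kN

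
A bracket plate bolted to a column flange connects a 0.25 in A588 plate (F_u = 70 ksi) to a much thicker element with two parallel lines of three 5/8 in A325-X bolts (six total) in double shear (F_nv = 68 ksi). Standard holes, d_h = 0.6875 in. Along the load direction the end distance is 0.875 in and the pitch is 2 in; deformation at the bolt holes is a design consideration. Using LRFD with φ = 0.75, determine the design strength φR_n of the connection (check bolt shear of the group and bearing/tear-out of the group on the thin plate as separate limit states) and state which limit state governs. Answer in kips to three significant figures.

95.5 kips (bearing governs)

Bolt shear: A_b = π·0.625²/4 = 0.3068 in²; R_n = 68 × 0.3068 × 6 × 2 = 250.3 kips → 0.75 × 250.3 = 188 kips.
Bearing (1.2 l_c t F_u ≤ 2.4 d t F_u): upper limit = 2.4·0.625·0.25·70 = 26.25 kips.
  Edge l_c = 0.875 − 0.6875/2 = 0.5312 → r_n = 11.16 kips; interior l_c = 2 − 0.6875 = 1.312 → r_n = 26.25 kips.
  R_n,bearing = 2·11.16 + 4·26.25 = 127.3 kips → 0.75 × 127.3 = 95.5 kips.
Bearing governs: 95.5 kips.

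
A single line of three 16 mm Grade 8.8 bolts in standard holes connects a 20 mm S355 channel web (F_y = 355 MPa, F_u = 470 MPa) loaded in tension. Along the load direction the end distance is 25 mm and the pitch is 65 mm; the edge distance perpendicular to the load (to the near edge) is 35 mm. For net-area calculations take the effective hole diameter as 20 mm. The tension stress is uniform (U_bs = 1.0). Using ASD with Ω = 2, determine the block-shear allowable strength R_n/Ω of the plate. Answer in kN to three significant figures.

Shear plane L_v = 25 + 2·65 = 155 mm; A_gv = 155 × 20 = 3100 mm².
A_nv = (155 − 2.5·20) × 20 = 2100 mm².
A_nt = (35 − 0.5·20) × 20 = 500 mm².
0.6 F_u A_nv = 592.2 kN; 0.6 F_y A_gv = 660.3 kN → shear rupture governs the shear term.
R_n = 592.2 + 1.0 × 470 × 500 / 1000 = 827.2 kN.
Allowable strength R_n/Ω = 827.2 / 2 = 414 kN.

414 kN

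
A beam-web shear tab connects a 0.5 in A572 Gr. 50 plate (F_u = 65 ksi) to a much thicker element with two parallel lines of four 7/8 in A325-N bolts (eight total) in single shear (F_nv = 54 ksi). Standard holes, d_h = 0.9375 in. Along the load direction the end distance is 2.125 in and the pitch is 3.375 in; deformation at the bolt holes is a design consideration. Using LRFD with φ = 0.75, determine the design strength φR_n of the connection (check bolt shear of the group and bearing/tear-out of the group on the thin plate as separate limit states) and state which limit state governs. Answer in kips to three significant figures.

195 kips (bolt shear governs)

Bolt shear: A_b = π·0.875²/4 = 0.6013 in²; R_n = 54 × 0.6013 × 8 × 1 = 259.8 kips → 0.75 × 259.8 = 195 kips.
Bearing (1.2 l_c t F_u ≤ 2.4 d t F_u): upper limit = 2.4·0.875·0.5·65 = 68.25 kips.
  Edge l_c = 2.125 − 0.9375/2 = 1.656 → r_n = 64.59 kips; interior l_c = 3.375 − 0.9375 = 2.438 → r_n = 68.25 kips.
  R_n,bearing = 2·64.59 + 6·68.25 = 538.7 kips → 0.75 × 538.7 = 404 kips.
Bolt shear governs: 195 kips.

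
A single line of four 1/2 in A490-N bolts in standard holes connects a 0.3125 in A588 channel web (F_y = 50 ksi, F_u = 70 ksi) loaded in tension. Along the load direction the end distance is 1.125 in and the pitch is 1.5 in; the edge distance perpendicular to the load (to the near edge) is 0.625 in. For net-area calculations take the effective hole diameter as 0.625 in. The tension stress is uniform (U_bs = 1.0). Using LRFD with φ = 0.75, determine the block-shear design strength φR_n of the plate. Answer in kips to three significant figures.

39 kips

Shear plane L_v = 1.125 + 3·1.5 = 5.625 in; A_gv = 5.625 × 0.3125 = 1.758 in².
A_nv = (5.625 − 3.5·0.625) × 0.3125 = 1.074 in².
A_nt = (0.625 − 0.5·0.625) × 0.3125 = 0.09766 in².
0.6 F_u A_nv = 45.12 kips; 0.6 F_y A_gv = 52.73 kips → shear rupture governs the shear term.
R_n = 45.12 + 1.0 × 70 × 0.09766 = 51.95 kips.
Design strength φR_n = 0.75 × 51.95 = 39 kips.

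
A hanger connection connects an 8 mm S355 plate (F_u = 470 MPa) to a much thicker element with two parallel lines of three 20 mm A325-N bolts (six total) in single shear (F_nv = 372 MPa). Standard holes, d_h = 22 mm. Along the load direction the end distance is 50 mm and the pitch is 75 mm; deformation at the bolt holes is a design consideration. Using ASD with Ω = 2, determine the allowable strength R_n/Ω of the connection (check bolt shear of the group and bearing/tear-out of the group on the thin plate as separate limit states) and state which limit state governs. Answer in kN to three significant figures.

351 kN (bolt shear governs)

Bolt shear: A_b = π·20²/4 = 314.2 mm²; R_n = 372 × 314.2 × 6 × 1 / 1000 = 701.2 kN → 701.2 / 2 = 351 kN.
Bearing (1.2 l_c t F_u ≤ 2.4 d t F_u): upper limit = 2.4·20·8·470 / 1000 = 180.5 kN.
  Edge l_c = 50 − 22/2 = 39 → r_n = 176 kN; interior l_c = 75 − 22 = 53 → r_n = 180.5 kN.
  R_n,bearing = 2·176 + 4·180.5 = 1074 kN → 1074 / 2 = 537 kN.
Bolt shear governs: 351 kN.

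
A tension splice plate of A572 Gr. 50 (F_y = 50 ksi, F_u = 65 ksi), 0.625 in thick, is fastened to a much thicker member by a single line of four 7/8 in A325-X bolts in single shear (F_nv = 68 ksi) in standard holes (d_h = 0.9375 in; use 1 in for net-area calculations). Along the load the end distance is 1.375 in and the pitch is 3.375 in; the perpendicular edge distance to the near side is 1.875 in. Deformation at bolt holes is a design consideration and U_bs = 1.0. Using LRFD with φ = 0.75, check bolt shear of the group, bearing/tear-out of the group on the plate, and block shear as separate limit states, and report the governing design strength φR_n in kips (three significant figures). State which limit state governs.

123 kips (bolt shear governs)

Bolt shear: A_b = π·0.875²/4 = 0.6013 in²; R_n = 68 × 0.6013 × 4 × 1 = 163.6 kips → 0.75 × 163.6 = 123 kips.
Bearing: edge l_c = 0.9062, r_n = 44.18 kips; interior l_c = 2.438, r_n = 85.31 kips; R_n = 44.18 + 3·85.31 = 300.1 kips → 225 kips.
Block shear: A_gv = 7.188, A_nv = 5, A_nt = 0.8594 in²; R_n = min(0.6F_uA_nv, 0.6F_yA_gv) + U_bs·F_u·A_nt = 250.9 kips → 188 kips.
Bolt shear governs: 123 kips.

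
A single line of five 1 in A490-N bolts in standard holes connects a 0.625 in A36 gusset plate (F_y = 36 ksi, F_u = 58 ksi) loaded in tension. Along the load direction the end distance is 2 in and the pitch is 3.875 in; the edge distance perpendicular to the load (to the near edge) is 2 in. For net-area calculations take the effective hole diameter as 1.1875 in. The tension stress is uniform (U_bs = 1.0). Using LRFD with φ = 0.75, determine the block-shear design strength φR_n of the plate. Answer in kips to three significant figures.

Shear plane L_v = 2 + 4·3.875 = 17.5 in; A_gv = 17.5 × 0.625 = 10.94 in².
A_nv = (17.5 − 4.5·1.1875) × 0.625 = 7.598 in².
A_nt = (2 − 0.5·1.1875) × 0.625 = 0.8789 in².
0.6 F_u A_nv = 264.4 kips; 0.6 F_y A_gv = 236.2 kips → shear yielding governs the shear term.
R_n = 236.2 + 1.0 × 58 × 0.8789 = 287.2 kips.
Design strength φR_n = 0.75 × 287.2 = 215 kips.

215 kips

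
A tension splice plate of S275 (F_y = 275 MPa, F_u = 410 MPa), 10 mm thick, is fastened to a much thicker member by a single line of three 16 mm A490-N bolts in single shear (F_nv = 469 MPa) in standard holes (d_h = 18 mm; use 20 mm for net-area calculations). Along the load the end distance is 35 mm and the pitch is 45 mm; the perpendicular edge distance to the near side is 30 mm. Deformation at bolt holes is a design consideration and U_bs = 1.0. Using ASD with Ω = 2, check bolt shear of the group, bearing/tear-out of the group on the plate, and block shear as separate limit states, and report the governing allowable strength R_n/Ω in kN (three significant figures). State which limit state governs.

Bolt shear: A_b = π·16²/4 = 201.1 mm²; R_n = 469 × 201.1 × 3 × 1 / 1000 = 282.9 kN → 282.9 / 2 = 141 kN.
Bearing: edge l_c = 26, r_n = 127.9 kN; interior l_c = 27, r_n = 132.8 kN; R_n = 127.9 + 2·132.8 = 393.6 kN → 197 kN.
Block shear: A_gv = 1250, A_nv = 750, A_nt = 200 mm²; R_n = min(0.6F_uA_nv, 0.6F_yA_gv) + U_bs·F_u·A_nt = 266.5 kN → 133 kN.
Block shear governs: 133 kN.

133 kN (block shear governs)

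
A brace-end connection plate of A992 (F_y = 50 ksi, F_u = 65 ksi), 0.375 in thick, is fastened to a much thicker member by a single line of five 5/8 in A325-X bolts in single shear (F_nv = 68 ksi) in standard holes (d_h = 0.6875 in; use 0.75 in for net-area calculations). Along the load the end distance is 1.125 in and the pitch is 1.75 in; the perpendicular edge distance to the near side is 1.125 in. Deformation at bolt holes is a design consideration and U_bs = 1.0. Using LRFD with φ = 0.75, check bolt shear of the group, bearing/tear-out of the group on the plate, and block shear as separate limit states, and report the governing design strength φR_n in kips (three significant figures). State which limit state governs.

Bolt shear: A_b = π·0.625²/4 = 0.3068 in²; R_n = 68 × 0.3068 × 5 × 1 = 104.3 kips → 0.75 × 104.3 = 78.2 kips.
Bearing: edge l_c = 0.7812, r_n = 22.85 kips; interior l_c = 1.062, r_n = 31.08 kips; R_n = 22.85 + 4·31.08 = 147.2 kips → 110 kips.
Block shear: A_gv = 3.047, A_nv = 1.781, A_nt = 0.2812 in²; R_n = min(0.6F_uA_nv, 0.6F_yA_gv) + U_bs·F_u·A_nt = 87.75 kips → 65.8 kips.
Block shear governs: 65.8 kips.

65.8 kips (block shear governs)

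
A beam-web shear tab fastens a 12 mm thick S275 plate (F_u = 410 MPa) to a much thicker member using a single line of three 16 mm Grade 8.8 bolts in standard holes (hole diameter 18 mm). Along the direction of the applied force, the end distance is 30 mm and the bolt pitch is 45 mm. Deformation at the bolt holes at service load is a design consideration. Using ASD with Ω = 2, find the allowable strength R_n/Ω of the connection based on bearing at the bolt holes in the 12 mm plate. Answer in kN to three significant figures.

221 kN

Per bolt r_n = 1.2 l_c t F_u ≤ 2.4 d t F_u; upper limit = 2.4 × 16 × 12 × 410 / 1000 = 188.9 kN.
Edge bolt: l_c = 30 − 18/2 = 21 mm → 1.2 × 21 × 12 × 410 / 1000 = 124 → r_n = 124 kN.
Interior bolts: l_c = 45 − 18 = 27 mm → 1.2 × 27 × 12 × 410 / 1000 = 159.4 → r_n = 159.4 kN.
R_n = 1 × 124 + 2 × 159.4 = 442.8 kN.
Allowable strength R_n/Ω = 442.8 / 2 = 221 kN.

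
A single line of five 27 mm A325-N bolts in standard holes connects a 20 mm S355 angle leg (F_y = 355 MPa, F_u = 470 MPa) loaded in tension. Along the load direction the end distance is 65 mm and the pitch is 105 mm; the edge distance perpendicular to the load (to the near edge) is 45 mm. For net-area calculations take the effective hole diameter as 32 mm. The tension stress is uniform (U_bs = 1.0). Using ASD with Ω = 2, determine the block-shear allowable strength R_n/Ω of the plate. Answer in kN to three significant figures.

Shear plane L_v = 65 + 4·105 = 485 mm; A_gv = 485 × 20 = 9700 mm².
A_nv = (485 − 4.5·32) × 20 = 6820 mm².
A_nt = (45 − 0.5·32) × 20 = 580 mm².
0.6 F_u A_nv = 1923 kN; 0.6 F_y A_gv = 2066 kN → shear rupture governs the shear term.
R_n = 1923 + 1.0 × 470 × 580 / 1000 = 2196 kN.
Allowable strength R_n/Ω = 2196 / 2 = 1100 kN.

1100 kN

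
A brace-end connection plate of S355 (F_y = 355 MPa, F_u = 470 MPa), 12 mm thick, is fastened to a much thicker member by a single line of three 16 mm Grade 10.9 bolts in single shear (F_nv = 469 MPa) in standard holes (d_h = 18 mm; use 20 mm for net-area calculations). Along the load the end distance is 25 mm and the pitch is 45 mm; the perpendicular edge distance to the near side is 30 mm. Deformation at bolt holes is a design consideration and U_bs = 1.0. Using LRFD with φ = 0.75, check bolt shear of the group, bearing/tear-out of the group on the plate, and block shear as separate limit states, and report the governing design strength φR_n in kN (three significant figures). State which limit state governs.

212 kN (bolt shear governs)

Bolt shear: A_b = π·16²/4 = 201.1 mm²; R_n = 469 × 201.1 × 3 × 1 / 1000 = 282.9 kN → 0.75 × 282.9 = 212 kN.
Bearing: edge l_c = 16, r_n = 108.3 kN; interior l_c = 27, r_n = 182.7 kN; R_n = 108.3 + 2·182.7 = 473.8 kN → 355 kN.
Block shear: A_gv = 1380, A_nv = 780, A_nt = 240 mm²; R_n = min(0.6F_uA_nv, 0.6F_yA_gv) + U_bs·F_u·A_nt = 332.8 kN → 250 kN.
Bolt shear governs: 212 kN.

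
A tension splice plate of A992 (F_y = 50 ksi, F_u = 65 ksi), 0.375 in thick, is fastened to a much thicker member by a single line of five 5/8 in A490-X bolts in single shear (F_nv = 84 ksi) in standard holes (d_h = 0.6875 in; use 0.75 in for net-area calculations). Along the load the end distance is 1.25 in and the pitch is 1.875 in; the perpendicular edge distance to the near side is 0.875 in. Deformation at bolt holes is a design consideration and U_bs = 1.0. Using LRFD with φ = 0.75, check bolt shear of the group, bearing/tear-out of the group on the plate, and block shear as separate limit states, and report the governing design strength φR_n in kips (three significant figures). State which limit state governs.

Bolt shear: A_b = π·0.625²/4 = 0.3068 in²; R_n = 84 × 0.3068 × 5 × 1 = 128.9 kips → 0.75 × 128.9 = 96.6 kips.
Bearing: edge l_c = 0.9062, r_n = 26.51 kips; interior l_c = 1.188, r_n = 34.73 kips; R_n = 26.51 + 4·34.73 = 165.4 kips → 124 kips.
Block shear: A_gv = 3.281, A_nv = 2.016, A_nt = 0.1875 in²; R_n = min(0.6F_uA_nv, 0.6F_yA_gv) + U_bs·F_u·A_nt = 90.8 kips → 68.1 kips.
Block shear governs: 68.1 kips.

68.1 kips (block shear governs)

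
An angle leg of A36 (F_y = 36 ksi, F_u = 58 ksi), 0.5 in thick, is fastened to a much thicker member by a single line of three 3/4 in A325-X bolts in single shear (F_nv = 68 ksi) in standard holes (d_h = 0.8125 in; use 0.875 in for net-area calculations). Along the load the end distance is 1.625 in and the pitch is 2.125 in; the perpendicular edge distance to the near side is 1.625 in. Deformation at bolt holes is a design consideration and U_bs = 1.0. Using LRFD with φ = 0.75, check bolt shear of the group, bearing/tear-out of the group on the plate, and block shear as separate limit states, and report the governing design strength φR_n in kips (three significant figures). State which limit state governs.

Bolt shear: A_b = π·0.75²/4 = 0.4418 in²; R_n = 68 × 0.4418 × 3 × 1 = 90.12 kips → 0.75 × 90.12 = 67.6 kips.
Bearing: edge l_c = 1.219, r_n = 42.41 kips; interior l_c = 1.312, r_n = 45.67 kips; R_n = 42.41 + 2·45.67 = 133.8 kips → 100 kips.
Block shear: A_gv = 2.938, A_nv = 1.844, A_nt = 0.5938 in²; R_n = min(0.6F_uA_nv, 0.6F_yA_gv) + U_bs·F_u·A_nt = 97.89 kips → 73.4 kips.
Bolt shear governs: 67.6 kips.

67.6 kips (bolt shear governs)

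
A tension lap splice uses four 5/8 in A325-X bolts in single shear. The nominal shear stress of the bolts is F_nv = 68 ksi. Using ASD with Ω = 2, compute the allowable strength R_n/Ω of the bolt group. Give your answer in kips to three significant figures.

A_b = π × 0.625² / 4 = 0.3068 in².
R_n = F_nv · A_b · n · n_s = 68 × 0.3068 × 4 × 1 = 83.45 kips.
Allowable strength R_n/Ω = 83.45 / 2 = 41.7 kips.

41.7 kips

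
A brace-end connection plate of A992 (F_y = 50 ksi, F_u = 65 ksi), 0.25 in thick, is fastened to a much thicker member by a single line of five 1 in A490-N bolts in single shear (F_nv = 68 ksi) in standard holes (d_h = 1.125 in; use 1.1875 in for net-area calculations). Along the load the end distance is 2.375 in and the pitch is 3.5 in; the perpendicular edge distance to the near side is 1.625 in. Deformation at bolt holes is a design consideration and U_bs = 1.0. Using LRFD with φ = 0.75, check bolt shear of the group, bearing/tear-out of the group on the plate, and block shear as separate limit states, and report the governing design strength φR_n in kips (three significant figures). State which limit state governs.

93.2 kips (block shear governs)

Bolt shear: A_b = π·1²/4 = 0.7854 in²; R_n = 68 × 0.7854 × 5 × 1 = 267 kips → 0.75 × 267 = 200 kips.
Bearing: edge l_c = 1.812, r_n = 35.34 kips; interior l_c = 2.375, r_n = 39 kips; R_n = 35.34 + 4·39 = 191.3 kips → 144 kips.
Block shear: A_gv = 4.094, A_nv = 2.758, A_nt = 0.2578 in²; R_n = min(0.6F_uA_nv, 0.6F_yA_gv) + U_bs·F_u·A_nt = 124.3 kips → 93.2 kips.
Block shear governs: 93.2 kips.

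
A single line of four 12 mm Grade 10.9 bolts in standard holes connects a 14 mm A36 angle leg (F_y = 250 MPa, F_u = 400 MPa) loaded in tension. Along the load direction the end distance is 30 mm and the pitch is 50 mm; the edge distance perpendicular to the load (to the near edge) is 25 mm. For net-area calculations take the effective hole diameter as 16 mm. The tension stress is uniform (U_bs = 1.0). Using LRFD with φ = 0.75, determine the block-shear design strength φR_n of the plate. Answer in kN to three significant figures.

Shear plane L_v = 30 + 3·50 = 180 mm; A_gv = 180 × 14 = 2520 mm².
A_nv = (180 − 3.5·16) × 14 = 1736 mm².
A_nt = (25 − 0.5·16) × 14 = 238 mm².
0.6 F_u A_nv = 416.6 kN; 0.6 F_y A_gv = 378 kN → shear yielding governs the shear term.
R_n = 378 + 1.0 × 400 × 238 / 1000 = 473.2 kN.
Design strength φR_n = 0.75 × 473.2 = 355 kN.

355 kN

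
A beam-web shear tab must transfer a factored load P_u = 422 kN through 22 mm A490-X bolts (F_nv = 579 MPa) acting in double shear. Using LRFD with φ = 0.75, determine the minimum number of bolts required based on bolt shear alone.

2 bolts

A_b = π·22²/4 = 380.1 mm².
Per-bolt design strength φR_n = 0.75 × 579 × 380.1 × 2 / 1000 = 330.1 kN.
n ≥ 422 / 330.1 = 1.278 → use 2 bolts.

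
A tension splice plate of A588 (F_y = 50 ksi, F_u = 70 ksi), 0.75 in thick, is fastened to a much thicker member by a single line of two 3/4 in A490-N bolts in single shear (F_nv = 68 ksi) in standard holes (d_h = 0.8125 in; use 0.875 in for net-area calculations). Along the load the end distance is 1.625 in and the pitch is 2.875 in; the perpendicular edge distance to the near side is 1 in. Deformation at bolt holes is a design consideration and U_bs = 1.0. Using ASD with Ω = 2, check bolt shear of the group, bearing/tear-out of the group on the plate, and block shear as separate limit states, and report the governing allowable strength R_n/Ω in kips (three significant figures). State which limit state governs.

30 kips (bolt shear governs)

Bolt shear: A_b = π·0.75²/4 = 0.4418 in²; R_n = 68 × 0.4418 × 2 × 1 = 60.08 kips → 60.08 / 2 = 30 kips.
Bearing: edge l_c = 1.219, r_n = 76.78 kips; interior l_c = 2.062, r_n = 94.5 kips; R_n = 76.78 + 1·94.5 = 171.3 kips → 85.6 kips.
Block shear: A_gv = 3.375, A_nv = 2.391, A_nt = 0.4219 in²; R_n = min(0.6F_uA_nv, 0.6F_yA_gv) + U_bs·F_u·A_nt = 129.9 kips → 65 kips.
Bolt shear governs: 30 kips.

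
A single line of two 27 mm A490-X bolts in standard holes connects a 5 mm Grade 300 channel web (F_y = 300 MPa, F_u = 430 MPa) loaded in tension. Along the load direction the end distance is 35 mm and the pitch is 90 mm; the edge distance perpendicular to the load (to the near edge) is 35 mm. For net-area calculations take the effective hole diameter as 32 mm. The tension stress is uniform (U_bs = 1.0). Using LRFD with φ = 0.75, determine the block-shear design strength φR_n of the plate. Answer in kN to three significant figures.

105 kN

Shear plane L_v = 35 + 1·90 = 125 mm; A_gv = 125 × 5 = 625 mm².
A_nv = (125 − 1.5·32) × 5 = 385 mm².
A_nt = (35 − 0.5·32) × 5 = 95 mm².
0.6 F_u A_nv = 99.33 kN; 0.6 F_y A_gv = 112.5 kN → shear rupture governs the shear term.
R_n = 99.33 + 1.0 × 430 × 95 / 1000 = 140.2 kN.
Design strength φR_n = 0.75 × 140.2 = 105 kN.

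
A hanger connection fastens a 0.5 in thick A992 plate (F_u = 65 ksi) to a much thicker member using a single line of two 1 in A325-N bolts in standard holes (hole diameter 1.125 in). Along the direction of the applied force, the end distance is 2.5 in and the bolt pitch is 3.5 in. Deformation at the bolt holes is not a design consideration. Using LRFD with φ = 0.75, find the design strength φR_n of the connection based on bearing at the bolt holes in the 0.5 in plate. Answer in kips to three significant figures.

144 kips

Per bolt r_n = 1.5 l_c t F_u ≤ 3.0 d t F_u; upper limit = 3.0 × 1 × 0.5 × 65 = 97.5 kips.
Edge bolt: l_c = 2.5 − 1.125/2 = 1.938 in → 1.5 × 1.938 × 0.5 × 65 = 94.45 → r_n = 94.45 kips.
Interior bolts: l_c = 3.5 − 1.125 = 2.375 in → 1.5 × 2.375 × 0.5 × 65 = 115.8 → r_n = 97.5 kips.
R_n = 1 × 94.45 + 1 × 97.5 = 192 kips.
Design strength φR_n = 0.75 × 192 = 144 kips.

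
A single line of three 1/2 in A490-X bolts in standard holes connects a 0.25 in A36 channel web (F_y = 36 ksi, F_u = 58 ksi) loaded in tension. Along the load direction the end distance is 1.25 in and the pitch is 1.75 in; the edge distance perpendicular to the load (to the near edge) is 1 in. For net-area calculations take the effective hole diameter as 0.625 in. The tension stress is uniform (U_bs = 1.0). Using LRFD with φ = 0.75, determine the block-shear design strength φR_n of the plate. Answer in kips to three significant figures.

Shear plane L_v = 1.25 + 2·1.75 = 4.75 in; A_gv = 4.75 × 0.25 = 1.188 in².
A_nv = (4.75 − 2.5·0.625) × 0.25 = 0.7969 in².
A_nt = (1 − 0.5·0.625) × 0.25 = 0.1719 in².
0.6 F_u A_nv = 27.73 kips; 0.6 F_y A_gv = 25.65 kips → shear yielding governs the shear term.
R_n = 25.65 + 1.0 × 58 × 0.1719 = 35.62 kips.
Design strength φR_n = 0.75 × 35.62 = 26.7 kips.

26.7 kips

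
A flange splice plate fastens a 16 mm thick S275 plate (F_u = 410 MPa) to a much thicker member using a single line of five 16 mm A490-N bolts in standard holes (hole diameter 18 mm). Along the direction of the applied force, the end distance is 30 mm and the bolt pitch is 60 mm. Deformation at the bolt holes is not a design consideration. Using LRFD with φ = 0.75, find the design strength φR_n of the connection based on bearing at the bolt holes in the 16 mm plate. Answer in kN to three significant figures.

1100 kN

Per bolt r_n = 1.5 l_c t F_u ≤ 3.0 d t F_u; upper limit = 3.0 × 16 × 16 × 410 / 1000 = 314.9 kN.
Edge bolt: l_c = 30 − 18/2 = 21 mm → 1.5 × 21 × 16 × 410 / 1000 = 206.6 → r_n = 206.6 kN.
Interior bolts: l_c = 60 − 18 = 42 mm → 1.5 × 42 × 16 × 410 / 1000 = 413.3 → r_n = 314.9 kN.
R_n = 1 × 206.6 + 4 × 314.9 = 1466 kN.
Design strength φR_n = 0.75 × 1466 = 1100 kN.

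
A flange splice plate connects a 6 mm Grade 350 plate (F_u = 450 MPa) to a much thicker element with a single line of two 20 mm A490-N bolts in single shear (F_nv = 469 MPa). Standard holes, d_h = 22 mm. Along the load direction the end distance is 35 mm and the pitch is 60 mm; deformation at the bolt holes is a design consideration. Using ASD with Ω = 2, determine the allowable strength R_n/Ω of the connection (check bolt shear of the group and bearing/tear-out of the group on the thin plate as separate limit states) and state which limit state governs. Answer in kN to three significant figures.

100 kN (bearing governs)

Bolt shear: A_b = π·20²/4 = 314.2 mm²; R_n = 469 × 314.2 × 2 × 1 / 1000 = 294.7 kN → 294.7 / 2 = 147 kN.
Bearing (1.2 l_c t F_u ≤ 2.4 d t F_u): upper limit = 2.4·20·6·450 / 1000 = 129.6 kN.
  Edge l_c = 35 − 22/2 = 24 → r_n = 77.76 kN; interior l_c = 60 − 22 = 38 → r_n = 123.1 kN.
  R_n,bearing = 1·77.76 + 1·123.1 = 200.9 kN → 200.9 / 2 = 100 kN.
Bearing governs: 100 kN.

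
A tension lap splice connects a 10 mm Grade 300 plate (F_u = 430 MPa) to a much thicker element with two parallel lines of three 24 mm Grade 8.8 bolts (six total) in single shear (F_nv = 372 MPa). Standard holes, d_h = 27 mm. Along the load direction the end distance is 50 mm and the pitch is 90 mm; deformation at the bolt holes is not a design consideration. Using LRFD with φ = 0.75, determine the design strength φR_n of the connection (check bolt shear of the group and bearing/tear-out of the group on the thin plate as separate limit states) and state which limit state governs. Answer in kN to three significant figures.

Bolt shear: A_b = π·24²/4 = 452.4 mm²; R_n = 372 × 452.4 × 6 × 1 / 1000 = 1010 kN → 0.75 × 1010 = 757 kN.
Bearing (1.5 l_c t F_u ≤ 3.0 d t F_u): upper limit = 3.0·24·10·430 / 1000 = 309.6 kN.
  Edge l_c = 50 − 27/2 = 36.5 → r_n = 235.4 kN; interior l_c = 90 − 27 = 63 → r_n = 309.6 kN.
  R_n,bearing = 2·235.4 + 4·309.6 = 1709 kN → 0.75 × 1709 = 1280 kN.
Bolt shear governs: 757 kN.

757 kN (bolt shear governs)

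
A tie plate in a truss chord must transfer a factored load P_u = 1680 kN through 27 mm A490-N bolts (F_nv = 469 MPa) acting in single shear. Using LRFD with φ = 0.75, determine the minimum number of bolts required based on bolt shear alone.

A_b = π·27²/4 = 572.6 mm².
Per-bolt design strength φR_n = 0.75 × 469 × 572.6 × 1 / 1000 = 201.4 kN.
n ≥ 1680 / 201.4 = 8.342 → use 9 bolts.

9 bolts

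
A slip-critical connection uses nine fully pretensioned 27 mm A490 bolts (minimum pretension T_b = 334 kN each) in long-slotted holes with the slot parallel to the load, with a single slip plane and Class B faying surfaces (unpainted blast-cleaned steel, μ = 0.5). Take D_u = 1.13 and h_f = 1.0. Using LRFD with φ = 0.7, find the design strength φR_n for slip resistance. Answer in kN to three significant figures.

1190 kN

R_n = μ · D_u · h_f · T_b · n_s · n_b = 0.5 × 1.13 × 1.0 × 334 × 1 × 9 = 1698 kN.
Design strength φR_n = 0.7 × 1698 = 1190 kN.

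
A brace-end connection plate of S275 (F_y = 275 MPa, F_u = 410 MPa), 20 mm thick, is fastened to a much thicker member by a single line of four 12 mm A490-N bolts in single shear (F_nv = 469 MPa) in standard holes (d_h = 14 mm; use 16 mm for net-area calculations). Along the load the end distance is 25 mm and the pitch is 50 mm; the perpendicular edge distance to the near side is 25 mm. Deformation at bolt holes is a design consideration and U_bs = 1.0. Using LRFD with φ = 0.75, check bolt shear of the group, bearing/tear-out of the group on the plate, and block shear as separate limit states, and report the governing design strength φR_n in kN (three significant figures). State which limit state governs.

Bolt shear: A_b = π·12²/4 = 113.1 mm²; R_n = 469 × 113.1 × 4 × 1 / 1000 = 212.2 kN → 0.75 × 212.2 = 159 kN.
Bearing: edge l_c = 18, r_n = 177.1 kN; interior l_c = 36, r_n = 236.2 kN; R_n = 177.1 + 3·236.2 = 885.6 kN → 664 kN.
Block shear: A_gv = 3500, A_nv = 2380, A_nt = 340 mm²; R_n = min(0.6F_uA_nv, 0.6F_yA_gv) + U_bs·F_u·A_nt = 716.9 kN → 538 kN.
Bolt shear governs: 159 kN.

159 kN (bolt shear governs)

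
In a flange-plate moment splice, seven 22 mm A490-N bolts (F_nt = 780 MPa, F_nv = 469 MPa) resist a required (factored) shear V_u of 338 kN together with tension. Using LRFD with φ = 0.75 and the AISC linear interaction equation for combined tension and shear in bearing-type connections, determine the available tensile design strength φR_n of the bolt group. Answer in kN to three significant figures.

A_b = π·22²/4 = 380.1 mm²; f_rv = 338 × 1000 / (7 × 380.1) = 127 MPa.
F'_nt = 1.3 F_nt − (F_nt / φF_nv) f_rv = 1.3·780 − (780/(0.75·469))·127 = 732.3 MPa, capped at F_nt → F'_nt = 732.3 MPa.
R_n = F'_nt · A_b · n = 732.3 × 380.1 × 7 / 1000 = 1949 kN.
Design strength φR_n = 0.75 × 1949 = 1460 kN.

1460 kN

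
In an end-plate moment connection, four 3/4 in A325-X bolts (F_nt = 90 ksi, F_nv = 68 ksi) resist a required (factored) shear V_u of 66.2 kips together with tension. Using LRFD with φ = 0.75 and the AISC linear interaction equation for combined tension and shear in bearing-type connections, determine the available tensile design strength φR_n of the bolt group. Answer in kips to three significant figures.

A_b = π·0.75²/4 = 0.4418 in²; f_rv = 66.2 / (4 × 0.4418) = 37.46 ksi.
F'_nt = 1.3 F_nt − (F_nt / φF_nv) f_rv = 1.3·90 − (90/(0.75·68))·37.46 = 50.89 ksi, capped at F_nt → F'_nt = 50.89 ksi.
R_n = F'_nt · A_b · n = 50.89 × 0.4418 × 4 = 89.93 kips.
Design strength φR_n = 0.75 × 89.93 = 67.4 kips.

67.4 kips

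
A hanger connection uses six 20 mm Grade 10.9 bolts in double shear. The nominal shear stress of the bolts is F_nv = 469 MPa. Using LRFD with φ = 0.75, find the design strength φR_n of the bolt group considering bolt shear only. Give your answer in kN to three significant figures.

1330 kN

A_b = π × 20² / 4 = 314.2 mm².
R_n = F_nv · A_b · n · n_s = 469 × 314.2 × 6 × 2 / 1000 = 1768 kN.
Design strength φR_n = 0.75 × 1768 = 1330 kN.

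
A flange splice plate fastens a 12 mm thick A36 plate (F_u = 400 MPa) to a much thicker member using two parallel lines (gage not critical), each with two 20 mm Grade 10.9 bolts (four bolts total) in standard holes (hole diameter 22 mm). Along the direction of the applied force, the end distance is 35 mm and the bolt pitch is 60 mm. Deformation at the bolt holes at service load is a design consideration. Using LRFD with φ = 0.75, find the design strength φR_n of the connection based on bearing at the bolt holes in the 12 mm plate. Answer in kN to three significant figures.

Per bolt r_n = 1.2 l_c t F_u ≤ 2.4 d t F_u; upper limit = 2.4 × 20 × 12 × 400 / 1000 = 230.4 kN.
Edge bolt: l_c = 35 − 22/2 = 24 mm → 1.2 × 24 × 12 × 400 / 1000 = 138.2 → r_n = 138.2 kN.
Interior bolts: l_c = 60 − 22 = 38 mm → 1.2 × 38 × 12 × 400 / 1000 = 218.9 → r_n = 218.9 kN.
R_n = 2 × 138.2 + 2 × 218.9 = 714.2 kN.
Design strength φR_n = 0.75 × 714.2 = 536 kN.

536 kN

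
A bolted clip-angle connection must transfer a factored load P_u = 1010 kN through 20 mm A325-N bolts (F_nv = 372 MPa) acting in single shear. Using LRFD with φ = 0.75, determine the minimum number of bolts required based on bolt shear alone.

12 bolts

A_b = π·20²/4 = 314.2 mm².
Per-bolt design strength φR_n = 0.75 × 372 × 314.2 × 1 / 1000 = 87.65 kN.
n ≥ 1010 / 87.65 = 11.52 → use 12 bolts.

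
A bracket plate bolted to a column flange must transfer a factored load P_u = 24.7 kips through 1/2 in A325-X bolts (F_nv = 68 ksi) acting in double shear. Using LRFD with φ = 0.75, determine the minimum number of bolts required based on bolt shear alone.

2 bolts

A_b = π·0.5²/4 = 0.1963 in².
Per-bolt design strength φR_n = 0.75 × 68 × 0.1963 × 2 = 20.03 kips.
n ≥ 24.7 / 20.03 = 1.233 → use 2 bolts.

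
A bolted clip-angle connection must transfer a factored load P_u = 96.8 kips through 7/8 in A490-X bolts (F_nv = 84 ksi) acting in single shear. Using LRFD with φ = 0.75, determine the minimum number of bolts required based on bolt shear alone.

3 bolts

A_b = π·0.875²/4 = 0.6013 in².
Per-bolt design strength φR_n = 0.75 × 84 × 0.6013 × 1 = 37.88 kips.
n ≥ 96.8 / 37.88 = 2.555 → use 3 bolts.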